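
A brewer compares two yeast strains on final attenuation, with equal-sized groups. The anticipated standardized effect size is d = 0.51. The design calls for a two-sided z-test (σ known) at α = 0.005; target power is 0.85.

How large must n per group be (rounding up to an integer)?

n = 114 per group

Set Φ(δ − 2.807) = 0.85; then δ − 2.807 = Φ⁻¹(0.85) = 1.036, giving δ = 3.843.
(For δ > 0 the lower-tail rejection region contributes negligibly to power, so the one-term inversion is standard.)
δ = d·√(n/2) ⇒ n = 2(δ/d)² = 2 × (3.843 / 0.51)² = 113.59.
Round up to the next whole unit.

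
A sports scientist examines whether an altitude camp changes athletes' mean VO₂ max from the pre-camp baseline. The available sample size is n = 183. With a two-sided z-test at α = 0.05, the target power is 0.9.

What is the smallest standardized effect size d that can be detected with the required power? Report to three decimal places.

Need Φ(δ − 1.960) = 0.9, so δ = 1.960 + 1.282 = 3.242.
(Lower-tail contribution to power is negligible for δ > 0.)
δ = d·√n ⇒ d = δ/√n = 3.242/√183 = 0.2396.

d ≈ 0.240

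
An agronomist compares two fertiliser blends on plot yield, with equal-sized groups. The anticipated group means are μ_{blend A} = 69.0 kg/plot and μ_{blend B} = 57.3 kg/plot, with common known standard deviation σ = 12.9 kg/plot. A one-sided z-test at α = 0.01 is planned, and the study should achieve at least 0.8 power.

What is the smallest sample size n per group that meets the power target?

n = 25 per group

Standardized effect: d = |μ_{blend A} − μ_{blend B}| / σ = |69.0 − 57.3| / 12.9 = 0.9070
For power 0.8 need Φ(δ − z_{0.01}) = 0.8, so δ = z_{0.01} + z_{0.20} = 2.326 + 0.842 = 3.168.
δ = d·√(n/2) ⇒ n = 2(δ/d)² = 2 × (3.168 / 0.9070)² = 24.40.
Round up to the next whole unit.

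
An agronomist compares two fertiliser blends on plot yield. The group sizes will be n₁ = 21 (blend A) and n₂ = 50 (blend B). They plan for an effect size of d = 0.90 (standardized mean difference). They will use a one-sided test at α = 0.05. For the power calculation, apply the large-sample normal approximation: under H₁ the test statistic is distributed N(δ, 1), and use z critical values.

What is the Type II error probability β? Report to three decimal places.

Noncentrality parameter: δ = d / √(1/n₁ + 1/n₂) = 0.90 / √(1/21 + 1/50) = 3.4611
Critical value for a one-sided test at α = 0.05: z_α = 1.645.
Power = Φ(δ − 1.645) = Φ(1.816) = 0.9653.
Type II error: β = 1 − power = 1 − 0.9653 = 0.0347.

β ≈ 0.035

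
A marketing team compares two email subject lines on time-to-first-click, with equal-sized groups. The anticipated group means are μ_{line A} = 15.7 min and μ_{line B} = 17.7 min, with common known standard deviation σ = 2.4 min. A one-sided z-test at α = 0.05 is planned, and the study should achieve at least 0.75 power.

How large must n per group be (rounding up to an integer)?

n = 16 per group

Standardized effect: d = |μ_{line A} − μ_{line B}| / σ = |15.7 − 17.7| / 2.4 = 0.8333
Set Φ(δ − 1.645) = 0.75; then δ − 1.645 = Φ⁻¹(0.75) = 0.674, giving δ = 2.319.
δ = d·√(n/2) ⇒ n = 2(δ/d)² = 2 × (2.319 / 0.8333)² = 15.49.
Round up to the next whole unit.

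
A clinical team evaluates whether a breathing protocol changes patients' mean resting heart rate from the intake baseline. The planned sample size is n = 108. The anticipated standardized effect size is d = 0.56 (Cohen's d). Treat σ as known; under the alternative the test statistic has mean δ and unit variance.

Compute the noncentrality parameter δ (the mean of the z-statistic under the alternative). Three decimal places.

δ ≈ 5.820

The noncentrality parameter scales effect size by the design's sample-size factor: δ = d·√n = 0.56 × √108 = 5.8197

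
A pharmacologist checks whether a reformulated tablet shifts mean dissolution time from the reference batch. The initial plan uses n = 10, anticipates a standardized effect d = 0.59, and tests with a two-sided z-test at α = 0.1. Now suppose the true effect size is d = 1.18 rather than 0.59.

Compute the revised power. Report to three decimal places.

Power ≈ 0.982

With d = 1.18: δ = d·√n = 1.18 × √10 = 3.7315. Critical value z_{0.05} = 1.645.
Revised power = Φ(δ − 1.645) + Φ(−δ − 1.645) = Φ(2.087) + Φ(-5.376) = 0.9815 + 0.0000 = 0.9815.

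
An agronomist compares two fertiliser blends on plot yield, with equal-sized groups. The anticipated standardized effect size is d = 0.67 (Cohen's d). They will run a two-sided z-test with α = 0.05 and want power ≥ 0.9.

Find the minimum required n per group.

n = 47 per group

For power 0.9 need Φ(δ − z_{0.025}) = 0.9, so δ = z_{0.025} + z_{0.10} = 1.960 + 1.282 = 3.242.
(Ignoring the negligible lower-tail rejection probability gives the usual closed-form inversion.)
δ = d·√(n/2) ⇒ n = 2(δ/d)² = 2 × (3.242 / 0.67)² = 46.81.
Round up to the next whole unit.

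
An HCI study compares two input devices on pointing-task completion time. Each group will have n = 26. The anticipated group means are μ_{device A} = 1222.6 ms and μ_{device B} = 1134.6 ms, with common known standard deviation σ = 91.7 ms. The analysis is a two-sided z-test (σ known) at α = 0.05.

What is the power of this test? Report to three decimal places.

Standardized effect: d = |μ_{device A} − μ_{device B}| / σ = |1222.6 − 1134.6| / 91.7 = 0.9597
Noncentrality parameter: δ = d·√(n/2) = 0.9597 × √(26/2) = 3.4601
Critical value for a two-sided test at α = 0.05: z_{α/2} = 1.960.
Power = Φ(δ − 1.960) + Φ(−δ − 1.960) = Φ(1.500) + Φ(-5.420) = 0.9332 + 0.0000 = 0.9332.

Power ≈ 0.933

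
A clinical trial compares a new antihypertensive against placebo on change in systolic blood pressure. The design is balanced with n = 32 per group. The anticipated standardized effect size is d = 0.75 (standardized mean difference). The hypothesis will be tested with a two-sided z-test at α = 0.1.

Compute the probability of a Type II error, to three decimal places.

Noncentrality parameter: δ = d·√(n/2) = 0.75 × √(32/2) = 3.0000
Two-sided α = 0.1 → critical value z_{0.05} = 1.645.
Power = Φ(δ − 1.645) + Φ(−δ − 1.645) = Φ(1.355) + Φ(-4.645) = 0.9123 + 0.0000 = 0.9123.
Type II error: β = 1 − power = 1 − 0.9123 = 0.0877.

β ≈ 0.088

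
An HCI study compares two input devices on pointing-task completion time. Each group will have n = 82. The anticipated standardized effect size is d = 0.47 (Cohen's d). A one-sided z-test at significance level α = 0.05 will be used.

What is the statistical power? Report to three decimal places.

Power ≈ 0.914

Noncentrality parameter: δ = d·√(n/2) = 0.47 × √(82/2) = 3.0095
Critical value for a one-sided test at α = 0.05: z_α = 1.645.
Power = Φ(δ − 1.645) = Φ(1.365) = 0.9138.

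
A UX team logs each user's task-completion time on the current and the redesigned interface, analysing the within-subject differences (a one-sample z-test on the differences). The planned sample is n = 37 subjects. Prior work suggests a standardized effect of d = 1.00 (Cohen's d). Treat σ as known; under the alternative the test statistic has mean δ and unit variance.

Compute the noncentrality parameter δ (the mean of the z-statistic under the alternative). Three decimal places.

δ = d·√n = 1.00 × √37 = 6.0828

δ ≈ 6.083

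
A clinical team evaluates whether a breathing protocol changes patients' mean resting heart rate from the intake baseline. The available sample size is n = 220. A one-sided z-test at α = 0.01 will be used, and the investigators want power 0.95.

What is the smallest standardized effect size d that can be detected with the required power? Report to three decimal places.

d ≈ 0.268

Required noncentrality: δ = z_{0.01} + z_{0.05} = 2.326 + 1.645 = 3.971.
δ = d·√n ⇒ d = δ/√n = 3.971/√220 = 0.2677.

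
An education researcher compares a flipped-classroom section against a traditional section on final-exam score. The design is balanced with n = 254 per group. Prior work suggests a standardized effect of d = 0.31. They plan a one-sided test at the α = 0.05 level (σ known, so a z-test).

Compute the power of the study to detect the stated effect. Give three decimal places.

Noncentrality parameter: δ = d·√(n/2) = 0.31 × √(254/2) = 3.4935
Critical value for a one-sided test at α = 0.05: z_α = 1.645.
Power = P(Z > 1.645 − δ) = Φ(1.849) = 0.9677.

Power ≈ 0.968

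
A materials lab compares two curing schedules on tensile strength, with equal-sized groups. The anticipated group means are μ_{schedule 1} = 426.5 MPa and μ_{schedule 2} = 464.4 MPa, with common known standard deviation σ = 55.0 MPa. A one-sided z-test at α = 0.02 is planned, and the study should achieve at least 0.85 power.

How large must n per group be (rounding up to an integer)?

Standardized effect: d = |μ_{schedule 1} − μ_{schedule 2}| / σ = |426.5 − 464.4| / 55.0 = 0.6891
Set Φ(δ − 2.054) = 0.85; then δ − 2.054 = Φ⁻¹(0.85) = 1.036, giving δ = 3.090.
δ = d·√(n/2) ⇒ n = 2(δ/d)² = 2 × (3.090 / 0.6891)² = 40.22.
Rounding up, n = 41 per group.

n = 41 per group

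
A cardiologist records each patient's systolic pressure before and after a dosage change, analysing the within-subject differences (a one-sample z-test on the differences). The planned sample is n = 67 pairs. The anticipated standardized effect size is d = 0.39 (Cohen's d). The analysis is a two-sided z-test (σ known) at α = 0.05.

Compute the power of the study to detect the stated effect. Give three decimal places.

Power ≈ 0.891

Noncentrality parameter: δ = d·√n = 0.39 × √67 = 3.1923
Two-sided α = 0.05 → critical value z_{0.025} = 1.960.
Power = Φ(δ − 1.960) + Φ(−δ − 1.960) = Φ(1.232) + Φ(-5.152) = 0.8911 + 0.0000 = 0.8911.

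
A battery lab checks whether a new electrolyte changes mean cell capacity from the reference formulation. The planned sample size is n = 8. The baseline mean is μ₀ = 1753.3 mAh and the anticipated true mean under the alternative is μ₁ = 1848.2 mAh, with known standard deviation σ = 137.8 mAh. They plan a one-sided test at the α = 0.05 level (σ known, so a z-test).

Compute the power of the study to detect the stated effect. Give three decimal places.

Standardized effect: d = |μ₁ − μ₀| / σ = |1848.2 − 1753.3| / 137.8 = 0.6887
Noncentrality parameter: δ = d·√n = 0.6887 × √8 = 1.9479
One-sided α = 0.05 → critical value z_{0.05} = 1.645.
Power = P(Z > 1.645 − δ) = Φ(0.303) = 0.6191.

Power ≈ 0.619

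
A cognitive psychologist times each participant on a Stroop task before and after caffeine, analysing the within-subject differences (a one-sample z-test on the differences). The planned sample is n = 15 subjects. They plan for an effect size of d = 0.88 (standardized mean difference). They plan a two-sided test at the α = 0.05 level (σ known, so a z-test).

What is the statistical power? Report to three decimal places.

Noncentrality parameter: λ = d·√n = 0.88 × √15 = 3.4082
Critical value for a two-sided test at α = 0.05: z_{α/2} = 1.960.
Power = Φ(λ − 1.960) + Φ(−λ − 1.960) = Φ(1.448) + Φ(-5.368) = 0.9262 + 0.0000 = 0.9262.

Power ≈ 0.926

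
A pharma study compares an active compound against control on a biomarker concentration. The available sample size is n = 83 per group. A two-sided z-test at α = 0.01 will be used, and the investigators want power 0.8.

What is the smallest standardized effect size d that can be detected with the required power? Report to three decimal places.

d ≈ 0.530

Required noncentrality: δ = z_{0.005} + z_{0.20} = 2.576 + 0.842 = 3.417.
(The second rejection-region term Φ(−δ − z_{α/2}) is negligible and dropped.)
δ = d·√(n/2) ⇒ d = δ/√(n/2) = 3.417/√(83/2) = 0.5305.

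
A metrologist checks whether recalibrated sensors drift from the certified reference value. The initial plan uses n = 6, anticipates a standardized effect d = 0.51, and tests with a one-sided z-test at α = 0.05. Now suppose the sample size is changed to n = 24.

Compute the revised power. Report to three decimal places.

With n = 24: δ = d·√n = 0.51 × √24 = 2.4985. Critical value z_{0.05} = 1.645.
Revised power = Φ(δ − 1.645) = Φ(0.854) = 0.8033.

Power ≈ 0.803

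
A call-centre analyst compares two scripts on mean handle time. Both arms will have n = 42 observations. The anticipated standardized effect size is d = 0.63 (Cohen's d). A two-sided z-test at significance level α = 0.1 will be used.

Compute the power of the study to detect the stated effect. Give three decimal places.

Power ≈ 0.893

Noncentrality parameter: λ = d·√(n/2) = 0.63 × √(42/2) = 2.8870
Two-sided α = 0.1 → critical value z_{0.05} = 1.645.
Power = Φ(λ − 1.645) + Φ(−λ − 1.645) = Φ(1.242) + Φ(-4.532) = 0.8929 + 0.0000 = 0.8929.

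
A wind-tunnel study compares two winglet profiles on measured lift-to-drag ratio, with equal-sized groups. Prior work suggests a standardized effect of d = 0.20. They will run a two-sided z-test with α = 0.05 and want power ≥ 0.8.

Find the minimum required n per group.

n = 393 per group

For power 0.8 need Φ(δ − z_{0.025}) = 0.8, so δ = z_{0.025} + z_{0.20} = 1.960 + 0.842 = 2.802.
(Ignoring the negligible lower-tail rejection probability gives the usual closed-form inversion.)
δ = d·√(n/2) ⇒ n = 2(δ/d)² = 2 × (2.802 / 0.20)² = 392.44.
Round up to the next whole unit.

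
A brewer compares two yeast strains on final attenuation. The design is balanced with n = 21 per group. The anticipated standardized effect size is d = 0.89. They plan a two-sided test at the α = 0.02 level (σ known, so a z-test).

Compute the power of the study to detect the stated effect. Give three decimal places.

Power ≈ 0.711

Noncentrality parameter: δ = d·√(n/2) = 0.89 × √(21/2) = 2.8839
Two-sided α = 0.02 → critical value z_{0.01} = 2.326.
Power = Φ(δ − 2.326) + Φ(−δ − 2.326) = Φ(0.558) + Φ(-5.210) = 0.7114 + 0.0000 = 0.7114.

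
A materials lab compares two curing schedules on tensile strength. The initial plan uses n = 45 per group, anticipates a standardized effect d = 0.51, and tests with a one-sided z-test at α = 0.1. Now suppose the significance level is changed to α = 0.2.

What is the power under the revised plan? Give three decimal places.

δ = d·√(n/2) = 0.51 × √(45/2) = 2.4191 (unchanged). New critical value: z_{0.2} = 0.842.
Revised power = Φ(δ − 0.842) = Φ(1.578) = 0.9427.

Power ≈ 0.943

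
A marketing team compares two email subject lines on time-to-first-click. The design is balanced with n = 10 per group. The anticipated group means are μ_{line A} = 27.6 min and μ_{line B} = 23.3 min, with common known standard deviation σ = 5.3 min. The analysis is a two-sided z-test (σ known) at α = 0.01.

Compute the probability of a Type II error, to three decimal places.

β ≈ 0.777

Standardized effect: d = |μ_{line A} − μ_{line B}| / σ = |27.6 − 23.3| / 5.3 = 0.8113
Noncentrality parameter: λ = d·√(n/2) = 0.8113 × √(10/2) = 1.8142
Two-sided α = 0.01 → critical value z_{0.005} = 2.576.
Power = Φ(λ − 2.576) + Φ(−λ − 2.576) = Φ(-0.762) + Φ(-4.390) = 0.2231 + 0.0000 = 0.2231.
Type II error: β = 1 − power = 1 − 0.2231 = 0.7769.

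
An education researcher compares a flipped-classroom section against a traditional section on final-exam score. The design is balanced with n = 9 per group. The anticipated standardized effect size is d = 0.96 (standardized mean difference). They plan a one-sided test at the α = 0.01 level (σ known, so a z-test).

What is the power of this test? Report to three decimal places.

Power ≈ 0.386

Noncentrality parameter: δ = d·√(n/2) = 0.96 × √(9/2) = 2.0365
Critical value for a one-sided test at α = 0.01: z_α = 2.326.
Power = P(Z > 2.326 − δ) = Φ(-0.290) = 0.3860.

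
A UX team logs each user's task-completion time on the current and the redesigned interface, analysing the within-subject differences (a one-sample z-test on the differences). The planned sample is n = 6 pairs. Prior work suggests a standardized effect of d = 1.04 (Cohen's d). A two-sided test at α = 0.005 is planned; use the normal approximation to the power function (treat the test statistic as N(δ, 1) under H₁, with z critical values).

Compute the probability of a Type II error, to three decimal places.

Noncentrality parameter: δ = d·√n = 1.04 × √6 = 2.5475
Critical value for a two-sided test at α = 0.005: z_{α/2} = 2.807.
Power = Φ(δ − 2.807) + Φ(−δ − 2.807) = Φ(-0.260) + Φ(-5.355) = 0.3976 + 0.0000 = 0.3976.
Type II error: β = 1 − power = 1 − 0.3976 = 0.6024.

β ≈ 0.602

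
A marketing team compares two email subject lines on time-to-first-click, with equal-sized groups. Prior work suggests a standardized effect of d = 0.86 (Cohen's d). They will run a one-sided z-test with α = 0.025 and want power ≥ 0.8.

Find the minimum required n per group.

Set Φ(δ − 1.960) = 0.8; then δ − 1.960 = Φ⁻¹(0.8) = 0.842, giving δ = 2.802.
δ = d·√(n/2) ⇒ n = 2(δ/d)² = 2 × (2.802 / 0.86)² = 21.22.
Rounding up, n = 22 per group.

n = 22 per group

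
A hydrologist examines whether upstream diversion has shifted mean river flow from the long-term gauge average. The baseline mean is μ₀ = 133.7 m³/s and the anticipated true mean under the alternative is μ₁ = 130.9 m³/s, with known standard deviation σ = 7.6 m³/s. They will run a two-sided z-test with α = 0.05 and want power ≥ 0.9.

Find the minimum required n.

Standardized effect: d = |μ₁ − μ₀| / σ = |130.9 − 133.7| / 7.6 = 0.3684
Set Φ(δ − 1.960) = 0.9; then δ − 1.960 = Φ⁻¹(0.9) = 1.282, giving δ = 3.242.
(For δ > 0 the lower-tail rejection region contributes negligibly to power, so the one-term inversion is standard.)
δ = d·√n ⇒ n = (δ/d)² = (3.242 / 0.3684)² = 77.41.
Rounding up, n = 78.

n = 78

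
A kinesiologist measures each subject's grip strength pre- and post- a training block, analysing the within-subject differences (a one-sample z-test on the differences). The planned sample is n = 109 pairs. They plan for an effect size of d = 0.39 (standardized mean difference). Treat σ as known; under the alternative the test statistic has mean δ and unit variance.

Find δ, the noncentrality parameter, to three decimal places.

δ ≈ 4.072

δ = d·√n = 0.39 × √109 = 4.0717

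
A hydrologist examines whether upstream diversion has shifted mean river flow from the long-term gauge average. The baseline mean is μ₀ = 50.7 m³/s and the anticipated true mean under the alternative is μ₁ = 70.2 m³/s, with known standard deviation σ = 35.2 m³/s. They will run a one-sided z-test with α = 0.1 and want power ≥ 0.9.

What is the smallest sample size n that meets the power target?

n = 22

Standardized effect: d = |μ₁ − μ₀| / σ = |70.2 − 50.7| / 35.2 = 0.5540
Set Φ(δ − 1.282) = 0.9; then δ − 1.282 = Φ⁻¹(0.9) = 1.282, giving δ = 2.563.
δ = d·√n ⇒ n = (δ/d)² = (2.563 / 0.5540)² = 21.41.
Round up to the next whole unit.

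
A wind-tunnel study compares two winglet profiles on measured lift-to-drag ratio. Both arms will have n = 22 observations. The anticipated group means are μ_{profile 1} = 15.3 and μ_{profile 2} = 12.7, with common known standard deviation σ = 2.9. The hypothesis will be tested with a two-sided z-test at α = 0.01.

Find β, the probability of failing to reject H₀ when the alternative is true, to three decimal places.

Standardized effect: d = |μ_{profile 1} − μ_{profile 2}| / σ = |15.3 − 12.7| / 2.9 = 0.8966
Noncentrality parameter: δ = d·√(n/2) = 0.8966 × √(22/2) = 2.9735
Critical value for a two-sided test at α = 0.01: z_{α/2} = 2.576.
Power = Φ(δ − 2.576) + Φ(−δ − 2.576) = Φ(0.398) + Φ(-5.549) = 0.6546 + 0.0000 = 0.6546.
Type II error: β = 1 − power = 1 − 0.6546 = 0.3454.

β ≈ 0.345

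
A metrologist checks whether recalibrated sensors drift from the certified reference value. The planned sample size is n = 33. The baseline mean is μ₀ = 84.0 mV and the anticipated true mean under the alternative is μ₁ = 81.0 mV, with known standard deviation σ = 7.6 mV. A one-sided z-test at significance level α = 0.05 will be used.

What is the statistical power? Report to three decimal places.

Power ≈ 0.733

Standardized effect: d = |μ₁ − μ₀| / σ = |81.0 − 84.0| / 7.6 = 0.3947
Noncentrality parameter: δ = d·√n = 0.3947 × √33 = 2.2676
One-sided α = 0.05 → critical value z_{0.05} = 1.645.
Power = P(Z > 1.645 − δ) = Φ(0.623) = 0.7333.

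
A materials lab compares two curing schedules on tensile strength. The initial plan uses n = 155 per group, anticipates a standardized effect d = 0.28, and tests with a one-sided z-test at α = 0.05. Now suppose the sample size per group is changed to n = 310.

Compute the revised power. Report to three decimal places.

With n = 310 per group: δ = d·√(n/2) = 0.28 × √(310/2) = 3.4860. Critical value z_{0.05} = 1.645.
Revised power = P(Z > 1.645 − δ) = Φ(1.841) = 0.9672.

Power ≈ 0.967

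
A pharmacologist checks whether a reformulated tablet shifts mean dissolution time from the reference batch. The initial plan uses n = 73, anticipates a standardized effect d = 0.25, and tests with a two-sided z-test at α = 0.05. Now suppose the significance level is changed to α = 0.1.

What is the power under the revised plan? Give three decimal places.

Power ≈ 0.688

δ = d·√n = 0.25 × √73 = 2.1360 (unchanged). New critical value: z_{0.05} = 1.645.
Revised power = Φ(δ − 1.645) + Φ(−δ − 1.645) = Φ(0.491) + Φ(-3.781) = 0.6883 + 0.0001 = 0.6884.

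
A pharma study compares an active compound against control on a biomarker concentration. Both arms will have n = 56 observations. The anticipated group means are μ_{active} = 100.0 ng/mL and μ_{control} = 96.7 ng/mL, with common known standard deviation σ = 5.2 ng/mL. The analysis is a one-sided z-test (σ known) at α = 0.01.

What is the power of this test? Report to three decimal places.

Standardized effect: d = |μ_{active} − μ_{control}| / σ = |100.0 − 96.7| / 5.2 = 0.6346
Noncentrality parameter: δ = d·√(n/2) = 0.6346 × √(56/2) = 3.3581
One-sided α = 0.01 → critical value z_{0.01} = 2.326.
Power = Φ(δ − 2.326) = Φ(1.032) = 0.8489.

Power ≈ 0.849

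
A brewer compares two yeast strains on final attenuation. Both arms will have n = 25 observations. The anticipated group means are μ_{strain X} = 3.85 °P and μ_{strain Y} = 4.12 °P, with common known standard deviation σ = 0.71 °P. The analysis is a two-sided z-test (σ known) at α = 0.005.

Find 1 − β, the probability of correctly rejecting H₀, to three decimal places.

Standardized effect: d = |μ_{strain X} − μ_{strain Y}| / σ = |3.85 − 4.12| / 0.71 = 0.3803
Noncentrality parameter: δ = d·√(n/2) = 0.3803 × √(25/2) = 1.3445
Critical value for a two-sided test at α = 0.005: z_{α/2} = 2.807.
Power = Φ(δ − 2.807) + Φ(−δ − 2.807) = Φ(-1.463) + Φ(-4.152) = 0.0718 + 0.0000 = 0.0718.

Power ≈ 0.072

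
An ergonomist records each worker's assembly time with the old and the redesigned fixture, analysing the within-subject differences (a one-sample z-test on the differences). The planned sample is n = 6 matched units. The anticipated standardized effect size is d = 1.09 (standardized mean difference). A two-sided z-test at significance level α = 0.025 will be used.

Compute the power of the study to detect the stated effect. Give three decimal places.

Power ≈ 0.666

Noncentrality parameter: δ = d·√n = 1.09 × √6 = 2.6699
Critical value for a two-sided test at α = 0.025: z_{α/2} = 2.241.
Power = Φ(δ − 2.241) + Φ(−δ − 2.241) = Φ(0.429) + Φ(-4.911) = 0.6659 + 0.0000 = 0.6659.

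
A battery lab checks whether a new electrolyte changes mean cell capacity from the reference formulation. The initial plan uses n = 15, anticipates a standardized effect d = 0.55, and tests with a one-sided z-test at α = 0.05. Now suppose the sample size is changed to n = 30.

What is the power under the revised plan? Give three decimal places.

With n = 30: δ = d·√n = 0.55 × √30 = 3.0125. Critical value z_{0.05} = 1.645.
Revised power = Φ(δ − 1.645) = Φ(1.368) = 0.9143.

Power ≈ 0.914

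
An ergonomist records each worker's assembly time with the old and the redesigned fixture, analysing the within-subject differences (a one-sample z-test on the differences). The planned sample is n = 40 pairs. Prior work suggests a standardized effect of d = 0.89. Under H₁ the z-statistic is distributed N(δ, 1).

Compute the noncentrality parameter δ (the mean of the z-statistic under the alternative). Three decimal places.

δ = d·√n = 0.89 × √40 = 5.6289

δ ≈ 5.629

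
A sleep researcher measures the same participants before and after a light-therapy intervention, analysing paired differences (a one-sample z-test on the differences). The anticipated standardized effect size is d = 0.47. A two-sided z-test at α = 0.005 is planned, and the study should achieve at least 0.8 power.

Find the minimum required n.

n = 61

For power 0.8 need Φ(δ − z_{0.0025}) = 0.8, so δ = z_{0.0025} + z_{0.20} = 2.807 + 0.842 = 3.649.
(Ignoring the negligible lower-tail rejection probability gives the usual closed-form inversion.)
δ = d·√n ⇒ n = (δ/d)² = (3.649 / 0.47)² = 60.27.
Rounding up, n = 61.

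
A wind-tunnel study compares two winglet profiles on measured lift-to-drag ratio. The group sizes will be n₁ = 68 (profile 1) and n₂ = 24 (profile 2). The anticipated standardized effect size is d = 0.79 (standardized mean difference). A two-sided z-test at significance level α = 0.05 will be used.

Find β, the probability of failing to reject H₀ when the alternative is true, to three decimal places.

Noncentrality parameter: δ = d / √(1/n₁ + 1/n₂) = 0.79 / √(1/68 + 1/24) = 3.3273
Two-sided α = 0.05 → critical value z_{0.025} = 1.960.
Power = Φ(δ − 1.960) + Φ(−δ − 1.960) = Φ(1.367) + Φ(-5.287) = 0.9142 + 0.0000 = 0.9142.
Type II error: β = 1 − power = 1 − 0.9142 = 0.0858.

β ≈ 0.086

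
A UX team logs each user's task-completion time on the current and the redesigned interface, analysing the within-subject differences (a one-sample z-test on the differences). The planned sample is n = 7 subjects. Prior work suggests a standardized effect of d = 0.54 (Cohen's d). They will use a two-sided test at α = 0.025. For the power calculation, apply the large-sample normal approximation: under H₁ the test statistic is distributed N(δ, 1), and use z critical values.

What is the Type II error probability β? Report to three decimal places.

β ≈ 0.792

Noncentrality parameter: δ = d·√n = 0.54 × √7 = 1.4287
Critical value for a two-sided test at α = 0.025: z_{α/2} = 2.241.
Power = Φ(δ − 2.241) + Φ(−δ − 2.241) = Φ(-0.813) + Φ(-3.670) = 0.2082 + 0.0001 = 0.2083.
Type II error: β = 1 − power = 1 − 0.2083 = 0.7917.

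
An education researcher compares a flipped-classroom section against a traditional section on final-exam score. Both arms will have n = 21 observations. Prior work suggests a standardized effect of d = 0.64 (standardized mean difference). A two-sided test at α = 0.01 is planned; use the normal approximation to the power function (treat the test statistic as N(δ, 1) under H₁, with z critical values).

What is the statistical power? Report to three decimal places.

Power ≈ 0.308

Noncentrality parameter: δ = d·√(n/2) = 0.64 × √(21/2) = 2.0738
Critical value for a two-sided test at α = 0.01: z_{α/2} = 2.576.
Power = Φ(δ − 2.576) + Φ(−δ − 2.576) = Φ(-0.502) + Φ(-4.650) = 0.3078 + 0.0000 = 0.3078.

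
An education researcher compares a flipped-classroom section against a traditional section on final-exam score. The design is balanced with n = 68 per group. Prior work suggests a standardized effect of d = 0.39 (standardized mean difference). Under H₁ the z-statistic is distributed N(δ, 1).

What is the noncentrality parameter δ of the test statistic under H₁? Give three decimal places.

δ ≈ 2.274

δ = d·√(n/2) = 0.39 × √(68/2) = 2.2741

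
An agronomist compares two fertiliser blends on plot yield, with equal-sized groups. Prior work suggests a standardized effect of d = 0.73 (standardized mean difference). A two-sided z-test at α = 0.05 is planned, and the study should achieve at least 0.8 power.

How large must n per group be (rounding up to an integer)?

n = 30 per group

Set Φ(δ − 1.960) = 0.8; then δ − 1.960 = Φ⁻¹(0.8) = 0.842, giving δ = 2.802.
(The Φ(−δ − z_{α/2}) term is vanishingly small for δ > 0 and is dropped in the standard sample-size formula.)
δ = d·√(n/2) ⇒ n = 2(δ/d)² = 2 × (2.802 / 0.73)² = 29.46.
Round up to the next whole unit.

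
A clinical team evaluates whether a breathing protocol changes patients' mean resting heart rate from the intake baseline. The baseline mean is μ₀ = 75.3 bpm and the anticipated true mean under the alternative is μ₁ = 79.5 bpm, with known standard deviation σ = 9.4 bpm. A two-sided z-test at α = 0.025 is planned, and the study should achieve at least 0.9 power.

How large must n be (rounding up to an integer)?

Standardized effect: d = |μ₁ − μ₀| / σ = |79.5 − 75.3| / 9.4 = 0.4468
Set Φ(δ − 2.241) = 0.9; then δ − 2.241 = Φ⁻¹(0.9) = 1.282, giving δ = 3.523.
(Ignoring the negligible lower-tail rejection probability gives the usual closed-form inversion.)
δ = d·√n ⇒ n = (δ/d)² = (3.523 / 0.4468)² = 62.17.
Rounding up, n = 63.

n = 63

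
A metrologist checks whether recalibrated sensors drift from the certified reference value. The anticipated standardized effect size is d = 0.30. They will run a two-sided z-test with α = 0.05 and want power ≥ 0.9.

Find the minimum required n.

n = 117

For power 0.9 need Φ(δ − z_{0.025}) = 0.9, so δ = z_{0.025} + z_{0.10} = 1.960 + 1.282 = 3.242.
(For δ > 0 the lower-tail rejection region contributes negligibly to power, so the one-term inversion is standard.)
δ = d·√n ⇒ n = (δ/d)² = (3.242 / 0.30)² = 116.75.
Round up to the next whole unit.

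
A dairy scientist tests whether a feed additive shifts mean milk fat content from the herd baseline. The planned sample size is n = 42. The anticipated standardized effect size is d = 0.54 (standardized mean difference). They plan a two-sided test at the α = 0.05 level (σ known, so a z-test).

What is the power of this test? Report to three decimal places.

Noncentrality parameter: δ = d·√n = 0.54 × √42 = 3.4996
Two-sided α = 0.05 → critical value z_{0.025} = 1.960.
Power = Φ(δ − 1.960) + Φ(−δ − 1.960) = Φ(1.540) + Φ(-5.460) = 0.9382 + 0.0000 = 0.9382.

Power ≈ 0.938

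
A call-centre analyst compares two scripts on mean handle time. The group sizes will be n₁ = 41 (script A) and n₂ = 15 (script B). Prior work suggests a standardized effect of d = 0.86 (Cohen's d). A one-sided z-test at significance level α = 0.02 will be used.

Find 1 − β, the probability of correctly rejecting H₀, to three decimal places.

Noncentrality parameter: λ = d / √(1/n₁ + 1/n₂) = 0.86 / √(1/41 + 1/15) = 2.8500
One-sided α = 0.02 → critical value z_{0.02} = 2.054.
Power = Φ(λ − 2.054) = Φ(0.796) = 0.7871.

Power ≈ 0.787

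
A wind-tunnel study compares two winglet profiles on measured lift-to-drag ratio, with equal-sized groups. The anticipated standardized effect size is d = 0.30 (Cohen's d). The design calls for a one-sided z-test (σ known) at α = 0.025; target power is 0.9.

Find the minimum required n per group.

Set Φ(δ − 1.960) = 0.9; then δ − 1.960 = Φ⁻¹(0.9) = 1.282, giving δ = 3.242.
δ = d·√(n/2) ⇒ n = 2(δ/d)² = 2 × (3.242 / 0.30)² = 233.50.
Round up to the next whole unit.

n = 234 per group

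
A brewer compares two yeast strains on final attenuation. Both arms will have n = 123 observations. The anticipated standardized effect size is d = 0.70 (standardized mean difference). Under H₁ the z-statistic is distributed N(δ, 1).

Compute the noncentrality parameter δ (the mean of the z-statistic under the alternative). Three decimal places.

δ = d·√(n/2) = 0.70 × √(123/2) = 5.4895

δ ≈ 5.490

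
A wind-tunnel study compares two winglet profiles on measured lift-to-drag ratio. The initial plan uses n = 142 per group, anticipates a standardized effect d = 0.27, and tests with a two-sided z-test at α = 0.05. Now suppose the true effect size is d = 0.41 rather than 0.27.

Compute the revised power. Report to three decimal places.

Power ≈ 0.933

With d = 0.41: δ = d·√(n/2) = 0.41 × √(142/2) = 3.4547. Critical value z_{0.025} = 1.960.
Revised power = Φ(δ − 1.960) + Φ(−δ − 1.960) = Φ(1.495) + Φ(-5.415) = 0.9325 + 0.0000 = 0.9325.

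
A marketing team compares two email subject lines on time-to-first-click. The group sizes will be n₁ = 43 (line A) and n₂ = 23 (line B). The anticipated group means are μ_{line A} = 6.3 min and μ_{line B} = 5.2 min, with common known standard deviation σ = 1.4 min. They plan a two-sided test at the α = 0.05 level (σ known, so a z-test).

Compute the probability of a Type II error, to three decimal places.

β ≈ 0.140

Standardized effect: d = |μ_{line A} − μ_{line B}| / σ = |6.3 − 5.2| / 1.4 = 0.7857
Noncentrality parameter: λ = d / √(1/n₁ + 1/n₂) = 0.7857 / √(1/43 + 1/23) = 3.0415
Critical value for a two-sided test at α = 0.05: z_{α/2} = 1.960.
Power = Φ(λ − 1.960) + Φ(−λ − 1.960) = Φ(1.082) + Φ(-5.001) = 0.8603 + 0.0000 = 0.8603.
Type II error: β = 1 − power = 1 − 0.8603 = 0.1397.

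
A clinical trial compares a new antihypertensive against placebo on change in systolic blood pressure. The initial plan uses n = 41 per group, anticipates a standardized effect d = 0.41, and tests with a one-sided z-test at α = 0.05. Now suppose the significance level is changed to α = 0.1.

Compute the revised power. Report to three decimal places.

δ = d·√(n/2) = 0.41 × √(41/2) = 1.8564 (unchanged). New critical value: z_{0.1} = 1.282.
Revised power = P(Z > 1.282 − δ) = Φ(0.575) = 0.7173.

Power ≈ 0.717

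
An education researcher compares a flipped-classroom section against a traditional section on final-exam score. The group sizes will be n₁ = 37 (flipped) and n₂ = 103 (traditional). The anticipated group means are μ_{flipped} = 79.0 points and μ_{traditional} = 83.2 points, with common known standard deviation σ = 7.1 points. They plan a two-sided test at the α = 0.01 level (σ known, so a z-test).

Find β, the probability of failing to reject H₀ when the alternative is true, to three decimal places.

Standardized effect: d = |μ_{flipped} − μ_{traditional}| / σ = |79.0 − 83.2| / 7.1 = 0.5915
Noncentrality parameter: δ = d / √(1/n₁ + 1/n₂) = 0.5915 / √(1/37 + 1/103) = 3.0864
Critical value for a two-sided test at α = 0.01: z_{α/2} = 2.576.
Power = Φ(δ − 2.576) + Φ(−δ − 2.576) = Φ(0.511) + Φ(-5.662) = 0.6952 + 0.0000 = 0.6952.
Type II error: β = 1 − power = 1 − 0.6952 = 0.3048.

β ≈ 0.305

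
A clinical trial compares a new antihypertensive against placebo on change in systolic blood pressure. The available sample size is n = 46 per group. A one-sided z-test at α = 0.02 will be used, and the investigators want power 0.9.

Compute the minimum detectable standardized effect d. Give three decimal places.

Required noncentrality: δ = z_{0.02} + z_{0.10} = 2.054 + 1.282 = 3.335.
δ = d·√(n/2) ⇒ d = δ/√(n/2) = 3.335/√(46/2) = 0.6955.

d ≈ 0.695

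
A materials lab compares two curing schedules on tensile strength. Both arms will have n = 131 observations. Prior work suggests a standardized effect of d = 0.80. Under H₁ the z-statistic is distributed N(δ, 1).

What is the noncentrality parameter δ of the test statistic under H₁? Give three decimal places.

δ = d·√(n/2) = 0.80 × √(131/2) = 6.4746

δ ≈ 6.475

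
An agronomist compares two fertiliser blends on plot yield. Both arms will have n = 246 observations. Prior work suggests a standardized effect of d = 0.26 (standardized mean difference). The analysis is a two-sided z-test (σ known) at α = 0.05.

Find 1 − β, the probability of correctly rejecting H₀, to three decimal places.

Noncentrality parameter: δ = d·√(n/2) = 0.26 × √(246/2) = 2.8835
Critical value for a two-sided test at α = 0.05: z_{α/2} = 1.960.
Power = Φ(δ − 1.960) + Φ(−δ − 1.960) = Φ(0.924) + Φ(-4.844) = 0.8221 + 0.0000 = 0.8221.

Power ≈ 0.822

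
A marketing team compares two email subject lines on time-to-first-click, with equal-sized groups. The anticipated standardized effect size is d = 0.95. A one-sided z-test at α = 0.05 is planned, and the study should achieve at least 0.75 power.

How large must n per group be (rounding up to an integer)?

n = 12 per group

For power 0.75 need Φ(δ − z_{0.05}) = 0.75, so δ = z_{0.05} + z_{0.25} = 1.645 + 0.674 = 2.319.
δ = d·√(n/2) ⇒ n = 2(δ/d)² = 2 × (2.319 / 0.95)² = 11.92.
Round up to the next whole unit.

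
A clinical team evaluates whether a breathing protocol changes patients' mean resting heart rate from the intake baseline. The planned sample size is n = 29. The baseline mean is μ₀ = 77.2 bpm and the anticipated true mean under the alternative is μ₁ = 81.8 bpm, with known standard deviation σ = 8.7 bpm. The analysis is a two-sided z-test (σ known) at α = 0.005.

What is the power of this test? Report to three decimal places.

Standardized effect: d = |μ₁ − μ₀| / σ = |81.8 − 77.2| / 8.7 = 0.5287
Noncentrality parameter: δ = d·√n = 0.5287 × √29 = 2.8473
Two-sided α = 0.005 → critical value z_{0.0025} = 2.807.
Power = Φ(δ − 2.807) + Φ(−δ − 2.807) = Φ(0.040) + Φ(-5.654) = 0.5161 + 0.0000 = 0.5161.

Power ≈ 0.516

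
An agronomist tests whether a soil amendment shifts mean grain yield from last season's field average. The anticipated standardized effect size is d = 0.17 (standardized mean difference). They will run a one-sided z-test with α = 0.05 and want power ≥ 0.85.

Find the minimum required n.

n = 249

Set Φ(δ − 1.645) = 0.85; then δ − 1.645 = Φ⁻¹(0.85) = 1.036, giving δ = 2.681.
δ = d·√n ⇒ n = (δ/d)² = (2.681 / 0.17)² = 248.76.
Round up to the next whole unit.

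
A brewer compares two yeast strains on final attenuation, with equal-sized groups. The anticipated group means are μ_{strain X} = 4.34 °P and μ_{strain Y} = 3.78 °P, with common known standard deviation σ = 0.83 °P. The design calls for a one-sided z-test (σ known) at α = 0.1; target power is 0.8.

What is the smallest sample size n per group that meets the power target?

n = 20 per group

Standardized effect: d = |μ_{strain X} − μ_{strain Y}| / σ = |4.34 − 3.78| / 0.83 = 0.6747
For power 0.8 need Φ(δ − z_{0.1}) = 0.8, so δ = z_{0.1} + z_{0.20} = 1.282 + 0.842 = 2.123.
δ = d·√(n/2) ⇒ n = 2(δ/d)² = 2 × (2.123 / 0.6747)² = 19.81.
Rounding up, n = 20 per group.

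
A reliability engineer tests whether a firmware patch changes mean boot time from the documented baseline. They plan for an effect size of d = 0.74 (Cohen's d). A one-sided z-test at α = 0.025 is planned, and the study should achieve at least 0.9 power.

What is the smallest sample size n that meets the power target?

n = 20

For power 0.9 need Φ(δ − z_{0.025}) = 0.9, so δ = z_{0.025} + z_{0.10} = 1.960 + 1.282 = 3.242.
δ = d·√n ⇒ n = (δ/d)² = (3.242 / 0.74)² = 19.19.
Rounding up, n = 20.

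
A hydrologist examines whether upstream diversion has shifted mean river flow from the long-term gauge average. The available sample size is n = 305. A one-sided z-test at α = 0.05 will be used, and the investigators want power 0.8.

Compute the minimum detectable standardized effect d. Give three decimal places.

Need Φ(δ − 1.645) = 0.8, so δ = 1.645 + 0.842 = 2.486.
δ = d·√n ⇒ d = δ/√n = 2.486/√305 = 0.1424.

d ≈ 0.142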